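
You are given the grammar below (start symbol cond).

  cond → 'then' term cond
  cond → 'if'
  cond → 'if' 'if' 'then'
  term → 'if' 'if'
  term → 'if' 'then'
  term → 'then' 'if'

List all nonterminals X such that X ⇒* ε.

No nonterminal has an empty production or an RHS whose symbols are all nullable.

{ } (none)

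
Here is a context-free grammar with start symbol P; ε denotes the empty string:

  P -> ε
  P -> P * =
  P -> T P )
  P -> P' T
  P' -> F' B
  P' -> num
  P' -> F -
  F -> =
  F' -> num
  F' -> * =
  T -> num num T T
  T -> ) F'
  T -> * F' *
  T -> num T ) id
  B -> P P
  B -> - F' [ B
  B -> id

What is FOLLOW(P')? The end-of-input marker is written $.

{ ), *, num }

In P -> P' T: add FIRST(T) = { ), *, num }.
Union: FOLLOW(P') = { ), *, num }.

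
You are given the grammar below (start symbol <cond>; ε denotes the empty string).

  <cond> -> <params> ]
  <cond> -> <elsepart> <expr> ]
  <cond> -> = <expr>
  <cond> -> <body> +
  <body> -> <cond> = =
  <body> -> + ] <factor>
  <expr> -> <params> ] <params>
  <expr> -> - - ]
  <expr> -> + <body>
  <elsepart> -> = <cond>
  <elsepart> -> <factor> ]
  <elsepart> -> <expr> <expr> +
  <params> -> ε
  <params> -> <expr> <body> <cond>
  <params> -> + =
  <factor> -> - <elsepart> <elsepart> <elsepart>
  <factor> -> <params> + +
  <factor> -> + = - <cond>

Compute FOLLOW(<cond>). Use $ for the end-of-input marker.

{ $, +, -, =, ] }

<cond> is the start symbol, so $ ∈ FOLLOW(<cond>).
In <body> -> <cond> = =: add FIRST(= =) = { = }.
In <elsepart> -> = <cond>: <cond> is at the end, add FOLLOW(<elsepart>) = { $, +, -, =, ] }.
In <params> -> <expr> <body> <cond>: <cond> is at the end, add FOLLOW(<params>) = { $, +, -, =, ] }.
In <factor> -> + = - <cond>: <cond> is at the end, add FOLLOW(<factor>) = { $, +, -, =, ] }.
Union: FOLLOW(<cond>) = { $, +, -, =, ] }.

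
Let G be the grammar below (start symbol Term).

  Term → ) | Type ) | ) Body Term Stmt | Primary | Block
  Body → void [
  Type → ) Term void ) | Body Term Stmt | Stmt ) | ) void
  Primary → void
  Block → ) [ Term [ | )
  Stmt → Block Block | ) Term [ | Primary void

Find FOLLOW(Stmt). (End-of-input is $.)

In Term → ) Body Term Stmt: Stmt is at the end, add FOLLOW(Term) = { $, ), [, void }.
In Type → Body Term Stmt: Stmt is at the end, add FOLLOW(Type) = { ) }.
In Type → Stmt ): add FIRST()) = { ) }.
Union: FOLLOW(Stmt) = { $, ), [, void }.

{ $, ), [, void }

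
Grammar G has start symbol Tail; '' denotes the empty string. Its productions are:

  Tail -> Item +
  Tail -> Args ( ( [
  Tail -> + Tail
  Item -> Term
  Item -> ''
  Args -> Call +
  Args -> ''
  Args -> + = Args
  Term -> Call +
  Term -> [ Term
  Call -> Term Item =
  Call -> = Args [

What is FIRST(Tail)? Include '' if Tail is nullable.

{ (, +, =, [ }

From Tail -> Item +: Item nullable, take FIRST(Item) ∪ {+} = { +, =, [ }.
From Tail -> Args ( ( [: Args nullable, take FIRST(Args) ∪ {(} = { (, +, =, [ }.
Tail -> + Tail contributes {+}.
Union: FIRST(Tail) = { (, +, =, [ }.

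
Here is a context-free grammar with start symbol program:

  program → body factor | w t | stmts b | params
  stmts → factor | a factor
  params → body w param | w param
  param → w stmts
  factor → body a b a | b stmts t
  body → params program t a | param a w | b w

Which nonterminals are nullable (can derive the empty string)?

No nonterminal has an empty production or an RHS whose symbols are all nullable.

{ } (none)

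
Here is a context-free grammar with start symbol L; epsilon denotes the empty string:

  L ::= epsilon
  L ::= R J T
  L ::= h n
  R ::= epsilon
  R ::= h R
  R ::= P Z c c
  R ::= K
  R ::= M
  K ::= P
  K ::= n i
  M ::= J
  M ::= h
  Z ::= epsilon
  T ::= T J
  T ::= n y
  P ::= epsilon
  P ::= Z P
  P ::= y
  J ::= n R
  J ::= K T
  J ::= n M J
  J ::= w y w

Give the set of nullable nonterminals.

{ K, L, P, R, Z }

Directly nullable (have an epsilon-production): L, R, Z, P.
K ::= P with every symbol nullable, so K is nullable.
No other nonterminal has a production whose RHS symbols are all nullable.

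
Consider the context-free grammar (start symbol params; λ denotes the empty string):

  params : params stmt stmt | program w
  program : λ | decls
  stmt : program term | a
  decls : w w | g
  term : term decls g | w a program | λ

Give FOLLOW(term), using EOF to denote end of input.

{ EOF, a, g, w }

In stmt : program term: term is at the end, add FOLLOW(stmt) = { EOF, a, g, w }.
In term : term decls g: add FIRST(decls g) = { g, w }.
Union: FOLLOW(term) = { EOF, a, g, w }.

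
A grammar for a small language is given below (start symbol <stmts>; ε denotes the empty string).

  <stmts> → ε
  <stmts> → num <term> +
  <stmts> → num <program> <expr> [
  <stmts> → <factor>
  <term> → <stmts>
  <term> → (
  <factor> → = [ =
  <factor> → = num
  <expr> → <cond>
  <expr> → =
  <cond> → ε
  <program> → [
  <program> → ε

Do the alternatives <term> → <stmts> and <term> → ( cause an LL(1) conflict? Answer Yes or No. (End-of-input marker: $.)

No

FIRST(<stmts>) = { =, num, ε } and FIRST(() = { ( }.
The first is nullable but FOLLOW(<term>) = { + } is disjoint from FIRST of the second.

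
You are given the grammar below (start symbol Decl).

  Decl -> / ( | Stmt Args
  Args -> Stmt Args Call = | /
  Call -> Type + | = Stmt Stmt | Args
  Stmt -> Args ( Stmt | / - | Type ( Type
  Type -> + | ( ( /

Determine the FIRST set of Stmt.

{ (, +, / }

From Stmt -> Args ( Stmt: add FIRST(Args) = { (, +, / }.
Stmt -> / - contributes {/}.
From Stmt -> Type ( Type: add FIRST(Type) = { (, + }.
Union: FIRST(Stmt) = { (, +, / }.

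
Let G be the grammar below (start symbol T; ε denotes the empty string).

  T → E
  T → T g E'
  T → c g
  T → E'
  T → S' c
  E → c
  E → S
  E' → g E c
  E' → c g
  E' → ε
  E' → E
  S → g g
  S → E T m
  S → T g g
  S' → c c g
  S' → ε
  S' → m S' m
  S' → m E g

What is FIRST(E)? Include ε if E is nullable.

{ c, g, m }

E → c contributes {c}.
From E → S: add FIRST(S) = { c, g, m }.
Union: FIRST(E) = { c, g, m }.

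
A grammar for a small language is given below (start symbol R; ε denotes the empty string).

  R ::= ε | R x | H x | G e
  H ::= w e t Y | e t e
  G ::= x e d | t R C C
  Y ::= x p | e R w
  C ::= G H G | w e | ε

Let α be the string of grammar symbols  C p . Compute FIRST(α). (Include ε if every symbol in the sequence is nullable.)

{ p, t, w, x }

Add FIRST(C)\{ε} = { t, w, x }; C is nullable, continue.
p is a terminal; add {p} and stop.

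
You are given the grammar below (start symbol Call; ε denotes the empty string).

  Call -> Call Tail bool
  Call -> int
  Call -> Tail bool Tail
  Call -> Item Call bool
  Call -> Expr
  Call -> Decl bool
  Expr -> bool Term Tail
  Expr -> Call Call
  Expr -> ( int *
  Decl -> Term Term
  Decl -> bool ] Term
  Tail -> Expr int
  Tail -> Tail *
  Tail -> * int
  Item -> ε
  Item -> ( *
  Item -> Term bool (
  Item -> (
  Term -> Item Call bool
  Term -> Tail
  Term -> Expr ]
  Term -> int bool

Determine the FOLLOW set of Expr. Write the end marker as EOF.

{ EOF, (, *, ], bool, int }

In Call -> Expr: Expr is at the end, add FOLLOW(Call) = { EOF, (, *, ], bool, int }.
In Tail -> Expr int: add FIRST(int) = { int }.
In Term -> Expr ]: add FIRST(]) = { ] }.
Union: FOLLOW(Expr) = { EOF, (, *, ], bool, int }.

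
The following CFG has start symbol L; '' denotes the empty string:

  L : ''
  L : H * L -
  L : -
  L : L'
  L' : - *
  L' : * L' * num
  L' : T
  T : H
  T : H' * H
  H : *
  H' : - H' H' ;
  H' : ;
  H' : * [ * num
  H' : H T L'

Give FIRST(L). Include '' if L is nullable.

{ *, -, ;, '' }

L : '' contributes ''.
From L : H * L -: add FIRST(H) = { * }.
L : - contributes {-}.
From L : L': add FIRST(L') = { *, -, ; }.
Union: FIRST(L) = { *, -, ;, '' }.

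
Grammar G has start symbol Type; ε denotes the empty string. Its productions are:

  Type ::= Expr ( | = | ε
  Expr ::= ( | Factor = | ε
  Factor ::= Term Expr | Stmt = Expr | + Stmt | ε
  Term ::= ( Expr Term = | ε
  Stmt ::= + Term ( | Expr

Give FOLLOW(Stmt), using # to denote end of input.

{ = }

In Factor ::= Stmt = Expr: add FIRST(= Expr) = { = }.
In Factor ::= + Stmt: Stmt is at the end, add FOLLOW(Factor) = { = }.
Union: FOLLOW(Stmt) = { = }.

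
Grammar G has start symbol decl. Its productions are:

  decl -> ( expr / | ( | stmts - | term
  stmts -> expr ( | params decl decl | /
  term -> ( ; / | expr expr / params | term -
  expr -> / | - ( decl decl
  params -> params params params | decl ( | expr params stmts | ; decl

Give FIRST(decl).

{ (, -, /, ; }

decl -> ( expr / contributes {(}.
decl -> ( contributes {(}.
From decl -> stmts -: add FIRST(stmts) = { (, -, /, ; }.
From decl -> term: add FIRST(term) = { (, -, / }.
Union: FIRST(decl) = { (, -, /, ; }.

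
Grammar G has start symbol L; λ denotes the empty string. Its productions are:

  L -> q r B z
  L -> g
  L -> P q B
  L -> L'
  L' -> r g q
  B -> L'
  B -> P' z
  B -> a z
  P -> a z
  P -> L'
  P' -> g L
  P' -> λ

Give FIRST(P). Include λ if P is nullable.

{ a, r }

P -> a z contributes {a}.
From P -> L': add FIRST(L') = { r }.
Union: FIRST(P) = { a, r }.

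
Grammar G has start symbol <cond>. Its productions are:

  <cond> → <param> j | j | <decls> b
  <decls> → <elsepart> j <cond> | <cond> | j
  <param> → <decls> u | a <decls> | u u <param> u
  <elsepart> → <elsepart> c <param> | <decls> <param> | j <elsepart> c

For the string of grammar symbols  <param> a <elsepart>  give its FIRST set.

Add FIRST(<param>) = { a, j, u }; <param> is not nullable, stop.

{ a, j, u }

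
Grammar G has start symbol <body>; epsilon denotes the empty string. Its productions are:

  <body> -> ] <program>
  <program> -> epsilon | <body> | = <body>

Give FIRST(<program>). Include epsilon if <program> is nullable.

<program> -> epsilon contributes epsilon.
From <program> -> <body>: add FIRST(<body>) = { ] }.
<program> -> = <body> contributes {=}.
Union: FIRST(<program>) = { =, ], epsilon }.

{ =, ], epsilon }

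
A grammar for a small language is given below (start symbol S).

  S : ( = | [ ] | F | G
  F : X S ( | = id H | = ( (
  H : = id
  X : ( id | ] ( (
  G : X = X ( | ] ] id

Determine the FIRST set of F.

{ (, =, ] }

From F : X S (: add FIRST(X) = { (, ] }.
F : = id H contributes {=}.
F : = ( ( contributes {=}.
Union: FIRST(F) = { (, =, ] }.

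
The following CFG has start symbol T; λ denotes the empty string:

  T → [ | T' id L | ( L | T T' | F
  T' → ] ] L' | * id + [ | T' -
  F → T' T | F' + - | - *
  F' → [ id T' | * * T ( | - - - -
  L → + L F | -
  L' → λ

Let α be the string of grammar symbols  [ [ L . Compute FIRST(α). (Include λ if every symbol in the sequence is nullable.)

{ [ }

[ is a terminal; add {[} and stop.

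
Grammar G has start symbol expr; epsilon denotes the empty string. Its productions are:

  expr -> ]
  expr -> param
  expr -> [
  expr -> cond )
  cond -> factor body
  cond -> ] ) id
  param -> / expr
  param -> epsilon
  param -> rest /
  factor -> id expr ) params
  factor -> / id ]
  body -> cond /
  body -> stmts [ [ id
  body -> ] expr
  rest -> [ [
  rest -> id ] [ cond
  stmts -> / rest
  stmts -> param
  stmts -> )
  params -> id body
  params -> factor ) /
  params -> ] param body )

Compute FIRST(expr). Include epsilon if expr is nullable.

expr -> ] contributes {]}.
From expr -> param: add FIRST(param) = { /, [, id, epsilon } (including epsilon since param is nullable).
expr -> [ contributes {[}.
From expr -> cond ): add FIRST(cond) = { /, ], id }.
Union: FIRST(expr) = { /, [, ], id, epsilon }.

{ /, [, ], id, epsilon }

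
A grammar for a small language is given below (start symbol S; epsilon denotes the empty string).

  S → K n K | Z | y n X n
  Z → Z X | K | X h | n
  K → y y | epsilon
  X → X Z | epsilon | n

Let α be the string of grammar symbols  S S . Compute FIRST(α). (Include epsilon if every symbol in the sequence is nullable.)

Add FIRST(S)\{epsilon} = { h, n, y }; S is nullable, continue.
Add FIRST(S)\{epsilon} = { h, n, y }; S is nullable, continue.
Every symbol is nullable, so include epsilon.

{ h, n, y, epsilon }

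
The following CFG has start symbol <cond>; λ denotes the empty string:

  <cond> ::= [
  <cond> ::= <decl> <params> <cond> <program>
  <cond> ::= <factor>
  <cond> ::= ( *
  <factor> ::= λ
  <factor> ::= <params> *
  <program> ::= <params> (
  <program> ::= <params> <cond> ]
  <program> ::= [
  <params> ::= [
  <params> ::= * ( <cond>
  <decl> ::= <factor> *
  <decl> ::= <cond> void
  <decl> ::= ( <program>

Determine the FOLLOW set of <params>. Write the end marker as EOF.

In <cond> ::= <decl> <params> <cond> <program>: add FIRST(<cond> <program>) = { (, *, [, void }.
In <factor> ::= <params> *: add FIRST(*) = { * }.
In <program> ::= <params> (: add FIRST(() = { ( }.
In <program> ::= <params> <cond> ]: add FIRST(<cond> ]) = { (, *, [, ], void }.
Union: FOLLOW(<params>) = { (, *, [, ], void }.

{ (, *, [, ], void }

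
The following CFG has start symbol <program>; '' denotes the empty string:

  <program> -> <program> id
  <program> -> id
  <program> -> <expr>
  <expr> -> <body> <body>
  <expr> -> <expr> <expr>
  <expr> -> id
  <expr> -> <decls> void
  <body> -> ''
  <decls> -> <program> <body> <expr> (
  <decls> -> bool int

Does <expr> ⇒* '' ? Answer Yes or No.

<expr> -> <body> <body> and each of <body>, <body> is nullable, so <expr> ⇒* ''.

Yes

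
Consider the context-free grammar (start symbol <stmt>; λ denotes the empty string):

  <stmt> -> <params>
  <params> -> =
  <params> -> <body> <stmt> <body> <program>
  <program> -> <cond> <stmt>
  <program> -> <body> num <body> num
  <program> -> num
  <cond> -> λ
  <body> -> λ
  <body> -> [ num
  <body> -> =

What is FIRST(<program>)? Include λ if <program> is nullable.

{ =, [, num }

From <program> -> <cond> <stmt>: <cond> nullable, take FIRST(<cond>) ∪ FIRST(<stmt>) = { =, [ }.
From <program> -> <body> num <body> num: <body> nullable, take FIRST(<body>) ∪ {num} = { =, [, num }.
<program> -> num contributes {num}.
Union: FIRST(<program>) = { =, [, num }.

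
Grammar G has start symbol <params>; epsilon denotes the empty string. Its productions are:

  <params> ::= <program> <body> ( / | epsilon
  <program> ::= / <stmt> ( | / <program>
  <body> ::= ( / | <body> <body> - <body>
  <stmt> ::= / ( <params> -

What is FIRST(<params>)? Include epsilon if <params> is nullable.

From <params> ::= <program> <body> ( /: add FIRST(<program>) = { / }.
<params> ::= epsilon contributes epsilon.
Union: FIRST(<params>) = { /, epsilon }.

{ /, epsilon }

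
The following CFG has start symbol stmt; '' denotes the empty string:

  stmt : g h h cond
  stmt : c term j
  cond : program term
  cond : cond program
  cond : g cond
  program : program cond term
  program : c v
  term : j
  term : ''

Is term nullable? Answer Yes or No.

Yes

term has an ''-production, so term ⇒ ''.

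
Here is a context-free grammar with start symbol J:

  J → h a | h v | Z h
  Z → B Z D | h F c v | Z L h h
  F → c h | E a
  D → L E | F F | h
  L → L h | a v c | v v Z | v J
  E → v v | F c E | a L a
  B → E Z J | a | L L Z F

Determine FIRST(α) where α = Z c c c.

Add FIRST(Z) = { a, c, h, v }; Z is not nullable, stop.

{ a, c, h, v }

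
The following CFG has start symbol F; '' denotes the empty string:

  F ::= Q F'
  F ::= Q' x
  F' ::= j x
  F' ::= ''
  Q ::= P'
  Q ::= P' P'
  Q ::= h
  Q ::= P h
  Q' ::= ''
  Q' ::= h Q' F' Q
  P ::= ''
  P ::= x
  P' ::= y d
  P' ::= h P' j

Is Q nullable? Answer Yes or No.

Nullable nonterminals: F', P, Q'.
No production of Q has an RHS whose symbols are all nullable, so Q is not nullable.

No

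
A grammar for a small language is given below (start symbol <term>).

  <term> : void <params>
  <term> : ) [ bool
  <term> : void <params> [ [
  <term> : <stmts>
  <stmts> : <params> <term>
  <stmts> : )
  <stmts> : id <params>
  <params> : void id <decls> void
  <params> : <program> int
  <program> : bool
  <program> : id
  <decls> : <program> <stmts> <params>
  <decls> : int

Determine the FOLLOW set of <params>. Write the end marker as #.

In <term> : void <params>: <params> is at the end, add FOLLOW(<term>) = { #, bool, id, void }.
In <term> : void <params> [ [: add FIRST([ [) = { [ }.
In <stmts> : <params> <term>: add FIRST(<term>) = { ), bool, id, void }.
In <stmts> : id <params>: <params> is at the end, add FOLLOW(<stmts>) = { #, bool, id, void }.
In <decls> : <program> <stmts> <params>: <params> is at the end, add FOLLOW(<decls>) = { void }.
Union: FOLLOW(<params>) = { #, ), [, bool, id, void }.

{ #, ), [, bool, id, void }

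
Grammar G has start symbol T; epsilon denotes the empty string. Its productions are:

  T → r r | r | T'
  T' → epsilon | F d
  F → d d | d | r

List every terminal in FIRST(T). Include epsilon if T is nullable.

T → r r contributes {r}.
T → r contributes {r}.
From T → T': add FIRST(T') = { d, r, epsilon } (including epsilon since T' is nullable).
Union: FIRST(T) = { d, r, epsilon }.

{ d, r, epsilon }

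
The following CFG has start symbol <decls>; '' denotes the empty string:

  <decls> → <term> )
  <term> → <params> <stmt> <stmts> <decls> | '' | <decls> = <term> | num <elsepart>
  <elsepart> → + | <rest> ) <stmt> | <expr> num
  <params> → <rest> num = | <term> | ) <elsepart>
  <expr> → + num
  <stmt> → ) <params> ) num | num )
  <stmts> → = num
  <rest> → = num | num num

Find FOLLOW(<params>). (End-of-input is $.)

In <term> → <params> <stmt> <stmts> <decls>: add FIRST(<stmt> <stmts> <decls>) = { ), num }.
In <stmt> → ) <params> ) num: add FIRST() num) = { ) }.
Union: FOLLOW(<params>) = { ), num }.

{ ), num }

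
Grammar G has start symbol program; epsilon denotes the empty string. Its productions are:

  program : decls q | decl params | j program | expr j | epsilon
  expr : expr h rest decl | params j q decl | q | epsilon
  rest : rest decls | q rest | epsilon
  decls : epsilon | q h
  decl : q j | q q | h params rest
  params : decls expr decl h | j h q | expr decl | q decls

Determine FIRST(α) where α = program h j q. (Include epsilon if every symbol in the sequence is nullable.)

{ h, j, q }

Add FIRST(program)\{epsilon} = { h, j, q }; program is nullable, continue.
h is a terminal; add {h} and stop.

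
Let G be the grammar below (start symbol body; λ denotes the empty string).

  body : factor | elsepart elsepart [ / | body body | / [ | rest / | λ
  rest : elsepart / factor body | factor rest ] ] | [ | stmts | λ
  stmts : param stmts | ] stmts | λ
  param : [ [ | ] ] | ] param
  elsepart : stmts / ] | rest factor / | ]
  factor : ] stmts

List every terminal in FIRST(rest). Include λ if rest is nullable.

{ /, [, ], λ }

From rest : elsepart / factor body: add FIRST(elsepart) = { /, [, ] }.
From rest : factor rest ] ]: add FIRST(factor) = { ] }.
rest : [ contributes {[}.
From rest : stmts: add FIRST(stmts) = { [, ], λ } (including λ since stmts is nullable).
rest : λ contributes λ.
Union: FIRST(rest) = { /, [, ], λ }.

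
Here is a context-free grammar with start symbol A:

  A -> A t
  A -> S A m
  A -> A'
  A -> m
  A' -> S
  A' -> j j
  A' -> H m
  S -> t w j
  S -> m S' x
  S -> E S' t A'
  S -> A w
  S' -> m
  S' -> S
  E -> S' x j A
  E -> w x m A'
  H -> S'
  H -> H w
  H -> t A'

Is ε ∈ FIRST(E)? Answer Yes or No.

No nonterminal in this grammar is nullable.
No production of E has an RHS whose symbols are all nullable, so E is not nullable.

No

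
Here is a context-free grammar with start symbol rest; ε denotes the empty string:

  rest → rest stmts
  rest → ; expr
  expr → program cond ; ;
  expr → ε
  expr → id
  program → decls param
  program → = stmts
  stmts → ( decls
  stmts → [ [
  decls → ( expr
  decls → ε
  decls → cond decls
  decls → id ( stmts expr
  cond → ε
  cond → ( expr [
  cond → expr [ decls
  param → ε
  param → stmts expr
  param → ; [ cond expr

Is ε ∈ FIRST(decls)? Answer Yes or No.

Yes

decls has an ε-production, so decls ⇒ ε.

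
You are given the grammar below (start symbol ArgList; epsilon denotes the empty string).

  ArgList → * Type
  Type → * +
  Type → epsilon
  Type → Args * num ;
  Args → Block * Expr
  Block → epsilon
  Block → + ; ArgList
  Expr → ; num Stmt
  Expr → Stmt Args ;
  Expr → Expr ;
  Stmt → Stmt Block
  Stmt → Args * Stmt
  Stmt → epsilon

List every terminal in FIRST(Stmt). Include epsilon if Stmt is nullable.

{ *, +, epsilon }

From Stmt → Stmt Block: Stmt, Block nullable, take FIRST(Stmt) ∪ FIRST(Block) = { *, + }; also epsilon since the whole RHS is nullable.
From Stmt → Args * Stmt: add FIRST(Args) = { *, + }.
Stmt → epsilon contributes epsilon.
Union: FIRST(Stmt) = { *, +, epsilon }.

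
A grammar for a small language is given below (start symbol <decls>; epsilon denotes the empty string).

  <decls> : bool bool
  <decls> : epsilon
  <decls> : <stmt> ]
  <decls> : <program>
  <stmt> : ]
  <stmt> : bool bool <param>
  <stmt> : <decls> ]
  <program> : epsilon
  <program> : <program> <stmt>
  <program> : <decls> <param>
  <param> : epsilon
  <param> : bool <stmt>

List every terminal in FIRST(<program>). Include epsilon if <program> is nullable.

{ ], bool, epsilon }

<program> : epsilon contributes epsilon.
From <program> : <program> <stmt>: <program> nullable, take FIRST(<program>) ∪ FIRST(<stmt>) = { ], bool }.
From <program> : <decls> <param>: <decls>, <param> nullable, take FIRST(<decls>) ∪ FIRST(<param>) = { ], bool }; also epsilon since the whole RHS is nullable.
Union: FIRST(<program>) = { ], bool, epsilon }.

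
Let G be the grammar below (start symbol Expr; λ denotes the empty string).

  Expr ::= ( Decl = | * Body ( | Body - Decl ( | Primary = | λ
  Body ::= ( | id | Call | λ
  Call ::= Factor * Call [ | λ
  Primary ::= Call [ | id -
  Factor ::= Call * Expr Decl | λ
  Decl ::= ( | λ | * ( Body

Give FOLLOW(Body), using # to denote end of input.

In Expr ::= * Body (: add FIRST(() = { ( }.
In Expr ::= Body - Decl (: add FIRST(- Decl () = { - }.
In Decl ::= * ( Body: Body is at the end, add FOLLOW(Decl) = { (, *, = }.
Union: FOLLOW(Body) = { (, *, -, = }.

{ (, *, -, = }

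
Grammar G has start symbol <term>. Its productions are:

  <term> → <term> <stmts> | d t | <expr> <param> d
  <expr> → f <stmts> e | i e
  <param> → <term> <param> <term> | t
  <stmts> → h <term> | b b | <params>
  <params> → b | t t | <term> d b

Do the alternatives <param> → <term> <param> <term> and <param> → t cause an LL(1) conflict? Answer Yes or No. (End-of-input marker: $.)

No

FIRST(<term> <param> <term>) = { d, f, i } and FIRST(t) = { t }.
The FIRST sets are disjoint and neither alternative is nullable — no conflict.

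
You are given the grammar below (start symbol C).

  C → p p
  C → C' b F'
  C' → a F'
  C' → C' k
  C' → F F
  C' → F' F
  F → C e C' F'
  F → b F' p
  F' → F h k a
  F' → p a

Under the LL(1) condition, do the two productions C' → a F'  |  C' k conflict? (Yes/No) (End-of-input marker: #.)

Yes

FIRST(a F') = { a } and FIRST(C' k) = { a, b, p }.
Both contain a, so the two alternatives are not disjoint — LL(1) conflict.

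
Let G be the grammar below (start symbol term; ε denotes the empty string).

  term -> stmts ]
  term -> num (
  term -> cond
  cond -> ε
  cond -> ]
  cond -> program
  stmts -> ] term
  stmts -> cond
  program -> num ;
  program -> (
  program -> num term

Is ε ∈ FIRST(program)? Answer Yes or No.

No

Nullable nonterminals: cond, stmts, term.
No production of program has an RHS whose symbols are all nullable, so program is not nullable.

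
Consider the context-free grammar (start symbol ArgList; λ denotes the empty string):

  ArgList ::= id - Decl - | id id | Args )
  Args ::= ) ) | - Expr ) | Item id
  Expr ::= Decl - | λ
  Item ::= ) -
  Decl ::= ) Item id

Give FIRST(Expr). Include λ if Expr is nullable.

{ ), λ }

From Expr ::= Decl -: add FIRST(Decl) = { ) }.
Expr ::= λ contributes λ.
Union: FIRST(Expr) = { ), λ }.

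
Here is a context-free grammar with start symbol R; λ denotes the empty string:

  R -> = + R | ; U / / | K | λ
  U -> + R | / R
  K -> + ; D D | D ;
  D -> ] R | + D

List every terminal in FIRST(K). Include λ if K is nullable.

K -> + ; D D contributes {+}.
From K -> D ;: add FIRST(D) = { +, ] }.
Union: FIRST(K) = { +, ] }.

{ +, ] }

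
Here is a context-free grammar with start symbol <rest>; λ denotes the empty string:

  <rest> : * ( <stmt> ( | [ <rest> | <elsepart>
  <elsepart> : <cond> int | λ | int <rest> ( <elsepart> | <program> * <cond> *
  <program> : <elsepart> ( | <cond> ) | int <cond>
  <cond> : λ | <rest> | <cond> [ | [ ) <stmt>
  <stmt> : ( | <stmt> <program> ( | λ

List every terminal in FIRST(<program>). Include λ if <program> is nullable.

From <program> : <elsepart> (: <elsepart> nullable, take FIRST(<elsepart>) ∪ {(} = { (, ), *, [, int }.
From <program> : <cond> ): <cond> nullable, take FIRST(<cond>) ∪ {)} = { (, ), *, [, int }.
<program> : int <cond> contributes {int}.
Union: FIRST(<program>) = { (, ), *, [, int }.

{ (, ), *, [, int }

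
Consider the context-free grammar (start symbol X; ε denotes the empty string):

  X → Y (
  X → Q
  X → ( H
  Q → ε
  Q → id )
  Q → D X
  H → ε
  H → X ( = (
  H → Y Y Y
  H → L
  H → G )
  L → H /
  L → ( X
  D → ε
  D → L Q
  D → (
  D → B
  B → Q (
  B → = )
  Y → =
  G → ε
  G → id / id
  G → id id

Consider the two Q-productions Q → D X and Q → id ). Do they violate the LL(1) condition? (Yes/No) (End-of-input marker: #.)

Yes

FIRST(D X) = { (, ), /, =, id, ε } and FIRST(id )) = { id }.
Both contain id, so the two alternatives are not disjoint — LL(1) conflict.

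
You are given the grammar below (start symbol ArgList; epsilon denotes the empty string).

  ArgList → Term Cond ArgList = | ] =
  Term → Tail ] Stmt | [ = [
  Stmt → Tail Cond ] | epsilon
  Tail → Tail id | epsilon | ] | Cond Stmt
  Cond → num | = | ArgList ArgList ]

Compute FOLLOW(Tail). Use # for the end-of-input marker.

In Term → Tail ] Stmt: add FIRST(] Stmt) = { ] }.
In Stmt → Tail Cond ]: add FIRST(Cond ]) = { =, [, ], id, num }.
In Tail → Tail id: add FIRST(id) = { id }.
Union: FOLLOW(Tail) = { =, [, ], id, num }.

{ =, [, ], id, num }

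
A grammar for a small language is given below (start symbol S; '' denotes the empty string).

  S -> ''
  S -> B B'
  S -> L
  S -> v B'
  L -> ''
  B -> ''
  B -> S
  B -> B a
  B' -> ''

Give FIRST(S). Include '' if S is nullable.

S -> '' contributes ''.
From S -> B B': B, B' nullable, take FIRST(B) ∪ FIRST(B') = { a, v }; also '' since the whole RHS is nullable.
From S -> L: add FIRST(L) = { '' } (including '' since L is nullable).
S -> v B' contributes {v}.
Union: FIRST(S) = { a, v, '' }.

{ a, v, '' }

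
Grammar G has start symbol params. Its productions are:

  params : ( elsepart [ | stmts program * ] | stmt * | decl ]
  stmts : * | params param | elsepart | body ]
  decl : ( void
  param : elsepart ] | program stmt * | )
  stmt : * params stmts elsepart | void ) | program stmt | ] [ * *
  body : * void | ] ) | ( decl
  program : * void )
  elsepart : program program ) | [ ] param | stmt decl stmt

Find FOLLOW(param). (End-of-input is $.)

In stmts : params param: param is at the end, add FOLLOW(stmts) = { *, [, ], void }.
In elsepart : [ ] param: param is at the end, add FOLLOW(elsepart) = { (, *, [, ], void }.
Union: FOLLOW(param) = { (, *, [, ], void }.

{ (, *, [, ], void }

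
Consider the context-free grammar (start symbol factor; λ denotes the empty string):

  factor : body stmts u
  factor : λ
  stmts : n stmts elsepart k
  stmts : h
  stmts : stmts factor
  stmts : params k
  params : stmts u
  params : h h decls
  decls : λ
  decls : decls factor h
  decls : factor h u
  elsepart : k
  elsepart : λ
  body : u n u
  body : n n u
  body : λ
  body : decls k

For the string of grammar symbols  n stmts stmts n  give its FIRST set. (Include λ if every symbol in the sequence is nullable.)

{ n }

n is a terminal; add {n} and stop.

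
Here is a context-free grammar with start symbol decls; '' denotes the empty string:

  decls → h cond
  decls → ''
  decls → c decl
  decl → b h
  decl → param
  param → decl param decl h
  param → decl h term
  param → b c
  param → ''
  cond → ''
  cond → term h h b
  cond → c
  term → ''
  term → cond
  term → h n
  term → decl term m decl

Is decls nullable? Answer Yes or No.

decls has an ''-production, so decls ⇒ ''.

Yes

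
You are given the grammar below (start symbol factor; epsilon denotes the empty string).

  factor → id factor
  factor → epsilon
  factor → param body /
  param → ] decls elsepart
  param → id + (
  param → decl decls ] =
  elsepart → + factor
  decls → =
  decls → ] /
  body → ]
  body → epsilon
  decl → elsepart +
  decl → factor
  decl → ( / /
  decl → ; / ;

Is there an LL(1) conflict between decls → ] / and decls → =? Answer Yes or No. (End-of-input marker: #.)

No

FIRST(] /) = { ] } and FIRST(=) = { = }.
The FIRST sets are disjoint and neither alternative is nullable — no conflict.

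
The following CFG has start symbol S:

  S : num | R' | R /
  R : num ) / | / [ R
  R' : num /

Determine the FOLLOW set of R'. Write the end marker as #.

{ # }

In S : R': R' is at the end, add FOLLOW(S) = { # }.
Union: FOLLOW(R') = { # }.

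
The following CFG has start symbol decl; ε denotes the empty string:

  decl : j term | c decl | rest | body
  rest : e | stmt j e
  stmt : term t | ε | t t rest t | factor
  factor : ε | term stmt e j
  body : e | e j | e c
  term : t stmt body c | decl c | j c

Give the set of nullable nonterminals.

Directly nullable (have an ε-production): stmt, factor.
No other nonterminal has a production whose RHS symbols are all nullable.

{ factor, stmt }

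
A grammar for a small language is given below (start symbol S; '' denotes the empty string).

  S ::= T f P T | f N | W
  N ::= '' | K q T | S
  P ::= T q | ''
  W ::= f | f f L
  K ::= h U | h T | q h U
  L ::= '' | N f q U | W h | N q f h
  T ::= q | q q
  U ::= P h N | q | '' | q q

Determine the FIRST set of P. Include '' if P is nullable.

{ q, '' }

From P ::= T q: add FIRST(T) = { q }.
P ::= '' contributes ''.
Union: FIRST(P) = { q, '' }.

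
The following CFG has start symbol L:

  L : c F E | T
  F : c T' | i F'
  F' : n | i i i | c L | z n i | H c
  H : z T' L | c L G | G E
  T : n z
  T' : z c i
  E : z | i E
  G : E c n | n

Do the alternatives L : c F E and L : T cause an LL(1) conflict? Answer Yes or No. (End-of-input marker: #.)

No

FIRST(c F E) = { c } and FIRST(T) = { n }.
The FIRST sets are disjoint and neither alternative is nullable — no conflict.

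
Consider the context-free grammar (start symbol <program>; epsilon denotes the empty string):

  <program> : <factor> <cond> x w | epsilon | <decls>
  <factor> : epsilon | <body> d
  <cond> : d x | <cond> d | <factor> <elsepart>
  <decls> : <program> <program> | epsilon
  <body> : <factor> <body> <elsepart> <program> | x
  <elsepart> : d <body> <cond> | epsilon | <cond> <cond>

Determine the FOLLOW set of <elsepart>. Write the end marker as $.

In <cond> : <factor> <elsepart>: <elsepart> is at the end, add FOLLOW(<cond>) = { d, x }.
In <body> : <factor> <body> <elsepart> <program>: add FIRST(<program>)\{epsilon} = { d, x }.
  Since <program> is nullable, also add FOLLOW(<body>) = { d, x }.
Union: FOLLOW(<elsepart>) = { d, x }.

{ d, x }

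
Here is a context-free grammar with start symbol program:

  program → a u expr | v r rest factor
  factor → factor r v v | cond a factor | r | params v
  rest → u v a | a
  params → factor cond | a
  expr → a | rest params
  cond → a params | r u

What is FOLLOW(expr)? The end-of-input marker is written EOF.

In program → a u expr: expr is at the end, add FOLLOW(program) = { EOF }.
Union: FOLLOW(expr) = { EOF }.

{ EOF }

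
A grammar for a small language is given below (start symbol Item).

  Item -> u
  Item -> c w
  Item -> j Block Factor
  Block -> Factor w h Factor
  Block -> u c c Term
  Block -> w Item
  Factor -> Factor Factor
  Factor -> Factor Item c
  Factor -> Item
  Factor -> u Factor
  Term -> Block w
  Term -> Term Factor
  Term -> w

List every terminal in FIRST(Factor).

From Factor -> Factor Factor: add FIRST(Factor) = { c, j, u }.
From Factor -> Factor Item c: add FIRST(Factor) = { c, j, u }.
From Factor -> Item: add FIRST(Item) = { c, j, u }.
Factor -> u Factor contributes {u}.
Union: FIRST(Factor) = { c, j, u }.

{ c, j, u }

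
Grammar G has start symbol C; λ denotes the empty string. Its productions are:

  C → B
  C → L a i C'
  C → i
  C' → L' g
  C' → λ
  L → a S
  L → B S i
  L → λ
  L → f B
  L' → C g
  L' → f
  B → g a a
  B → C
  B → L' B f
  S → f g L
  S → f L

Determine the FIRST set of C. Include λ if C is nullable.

From C → B: add FIRST(B) = { a, f, g, i }.
From C → L a i C': L nullable, take FIRST(L) ∪ {a} = { a, f, g, i }.
C → i contributes {i}.
Union: FIRST(C) = { a, f, g, i }.

{ a, f, g, i }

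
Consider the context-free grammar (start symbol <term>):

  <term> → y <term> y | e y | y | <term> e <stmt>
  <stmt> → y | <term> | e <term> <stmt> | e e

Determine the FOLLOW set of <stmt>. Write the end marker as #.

In <term> → <term> e <stmt>: <stmt> is at the end, add FOLLOW(<term>) = { #, e, y }.
In <stmt> → e <term> <stmt>: <stmt> is at the end, add FOLLOW(<stmt>) = { #, e, y }.
Union: FOLLOW(<stmt>) = { #, e, y }.

{ #, e, y }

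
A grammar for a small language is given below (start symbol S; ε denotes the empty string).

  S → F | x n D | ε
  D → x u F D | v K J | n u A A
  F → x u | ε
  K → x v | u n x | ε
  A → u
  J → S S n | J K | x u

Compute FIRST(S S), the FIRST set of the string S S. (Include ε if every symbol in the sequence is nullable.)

{ x, ε }

Add FIRST(S)\{ε} = { x }; S is nullable, continue.
Add FIRST(S)\{ε} = { x }; S is nullable, continue.
Every symbol is nullable, so include ε.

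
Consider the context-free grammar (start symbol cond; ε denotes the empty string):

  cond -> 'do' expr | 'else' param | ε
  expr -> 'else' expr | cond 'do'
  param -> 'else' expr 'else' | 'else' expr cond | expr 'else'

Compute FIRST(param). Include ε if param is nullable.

{ 'do', 'else' }

param -> 'else' expr 'else' contributes {'else'}.
param -> 'else' expr cond contributes {'else'}.
From param -> expr 'else': add FIRST(expr) = { 'do', 'else' }.
Union: FIRST(param) = { 'do', 'else' }.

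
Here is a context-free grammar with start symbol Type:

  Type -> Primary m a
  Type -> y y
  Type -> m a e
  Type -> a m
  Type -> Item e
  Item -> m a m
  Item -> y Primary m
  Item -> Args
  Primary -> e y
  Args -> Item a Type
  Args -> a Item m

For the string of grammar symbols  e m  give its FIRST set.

{ e }

e is a terminal; add {e} and stop.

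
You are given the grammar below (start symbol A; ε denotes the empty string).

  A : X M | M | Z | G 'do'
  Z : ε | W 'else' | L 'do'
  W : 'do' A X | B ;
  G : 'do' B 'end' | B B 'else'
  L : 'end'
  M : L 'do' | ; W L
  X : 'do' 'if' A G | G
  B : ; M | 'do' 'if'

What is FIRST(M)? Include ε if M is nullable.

{ 'end', ; }

From M : L 'do': add FIRST(L) = { 'end' }.
M : ; W L contributes {;}.
Union: FIRST(M) = { 'end', ; }.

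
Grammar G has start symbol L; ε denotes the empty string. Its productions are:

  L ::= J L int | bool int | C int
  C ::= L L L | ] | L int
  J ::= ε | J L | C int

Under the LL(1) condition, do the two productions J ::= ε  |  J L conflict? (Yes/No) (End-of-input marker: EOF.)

Yes

FIRST(ε) = { ε } and FIRST(J L) = { ], bool }.
The first alternative is nullable and FOLLOW(J) = { ], bool } shares ] with FIRST of the second — conflict.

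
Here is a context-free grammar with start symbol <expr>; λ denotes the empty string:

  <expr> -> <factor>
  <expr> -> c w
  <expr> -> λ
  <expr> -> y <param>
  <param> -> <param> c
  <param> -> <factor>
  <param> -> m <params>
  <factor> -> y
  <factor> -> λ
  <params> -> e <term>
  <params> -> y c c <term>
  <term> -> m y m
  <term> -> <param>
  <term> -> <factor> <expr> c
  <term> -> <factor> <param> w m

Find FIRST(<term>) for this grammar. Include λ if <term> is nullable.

<term> -> m y m contributes {m}.
From <term> -> <param>: add FIRST(<param>) = { c, m, y, λ } (including λ since <param> is nullable).
From <term> -> <factor> <expr> c: <factor>, <expr> nullable, take FIRST(<factor>) ∪ FIRST(<expr>) ∪ {c} = { c, y }.
From <term> -> <factor> <param> w m: <factor>, <param> nullable, take FIRST(<factor>) ∪ FIRST(<param>) ∪ {w} = { c, m, w, y }.
Union: FIRST(<term>) = { c, m, w, y, λ }.

{ c, m, w, y, λ }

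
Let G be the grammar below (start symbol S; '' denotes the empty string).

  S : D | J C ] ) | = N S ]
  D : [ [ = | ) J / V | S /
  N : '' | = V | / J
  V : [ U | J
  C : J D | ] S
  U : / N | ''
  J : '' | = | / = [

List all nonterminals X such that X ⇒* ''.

Directly nullable (have an ''-production): N, U, J.
V : J with every symbol nullable, so V is nullable.
No other nonterminal has a production whose RHS symbols are all nullable.

{ J, N, U, V }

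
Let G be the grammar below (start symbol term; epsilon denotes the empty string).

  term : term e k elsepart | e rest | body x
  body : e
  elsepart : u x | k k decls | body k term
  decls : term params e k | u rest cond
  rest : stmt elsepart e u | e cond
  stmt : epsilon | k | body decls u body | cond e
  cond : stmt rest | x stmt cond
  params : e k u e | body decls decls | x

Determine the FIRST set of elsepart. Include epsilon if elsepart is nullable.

elsepart : u x contributes {u}.
elsepart : k k decls contributes {k}.
From elsepart : body k term: add FIRST(body) = { e }.
Union: FIRST(elsepart) = { e, k, u }.

{ e, k, u }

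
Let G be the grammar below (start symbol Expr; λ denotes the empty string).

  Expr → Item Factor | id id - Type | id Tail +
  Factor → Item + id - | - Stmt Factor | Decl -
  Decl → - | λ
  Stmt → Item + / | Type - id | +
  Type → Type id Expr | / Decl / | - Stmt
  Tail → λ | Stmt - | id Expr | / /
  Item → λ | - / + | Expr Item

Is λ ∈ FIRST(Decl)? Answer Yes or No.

Decl has an λ-production, so Decl ⇒ λ.

Yes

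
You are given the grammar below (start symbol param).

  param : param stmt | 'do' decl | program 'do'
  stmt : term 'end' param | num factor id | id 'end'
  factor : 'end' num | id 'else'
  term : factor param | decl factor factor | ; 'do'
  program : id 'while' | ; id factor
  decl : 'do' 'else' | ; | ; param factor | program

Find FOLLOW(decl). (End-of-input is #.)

{ #, 'do', 'end', ;, id, num }

In param : 'do' decl: decl is at the end, add FOLLOW(param) = { #, 'do', 'end', ;, id, num }.
In term : decl factor factor: add FIRST(factor factor) = { 'end', id }.
Union: FOLLOW(decl) = { #, 'do', 'end', ;, id, num }.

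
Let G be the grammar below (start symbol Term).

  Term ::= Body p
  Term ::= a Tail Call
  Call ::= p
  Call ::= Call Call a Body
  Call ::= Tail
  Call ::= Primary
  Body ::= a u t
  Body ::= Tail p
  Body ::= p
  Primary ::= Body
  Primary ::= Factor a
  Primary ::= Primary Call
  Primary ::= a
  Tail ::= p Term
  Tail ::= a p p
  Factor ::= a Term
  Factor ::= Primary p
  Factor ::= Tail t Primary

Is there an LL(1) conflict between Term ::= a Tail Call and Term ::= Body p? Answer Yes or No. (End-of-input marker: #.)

FIRST(a Tail Call) = { a } and FIRST(Body p) = { a, p }.
Both contain a, so the two alternatives are not disjoint — LL(1) conflict.

Yes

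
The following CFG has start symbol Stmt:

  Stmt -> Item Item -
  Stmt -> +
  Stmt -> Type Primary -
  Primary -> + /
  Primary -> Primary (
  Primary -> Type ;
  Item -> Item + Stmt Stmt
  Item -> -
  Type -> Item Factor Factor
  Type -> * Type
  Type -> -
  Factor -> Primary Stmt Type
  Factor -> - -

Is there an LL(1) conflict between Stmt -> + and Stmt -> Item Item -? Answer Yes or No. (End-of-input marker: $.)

FIRST(+) = { + } and FIRST(Item Item -) = { - }.
The FIRST sets are disjoint and neither alternative is nullable — no conflict.

No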